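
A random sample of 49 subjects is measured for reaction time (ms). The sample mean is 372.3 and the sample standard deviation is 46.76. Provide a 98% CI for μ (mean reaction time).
(356.22, 388.38)

t-interval (σ unknown):
df = n - 1 = 48
t* = 2.407 for 98% confidence

Margin of error = t* · s/√n = 2.407 · 46.76/√49 = 16.08

CI: (356.22, 388.38)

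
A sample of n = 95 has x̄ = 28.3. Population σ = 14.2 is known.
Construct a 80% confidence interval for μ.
(26.43, 30.17)

z-interval (σ known):
z* = 1.282 for 80% confidence

Margin of error = z* · σ/√n = 1.282 · 14.2/√95 = 1.87

CI: (28.3 - 1.87, 28.3 + 1.87) = (26.43, 30.17)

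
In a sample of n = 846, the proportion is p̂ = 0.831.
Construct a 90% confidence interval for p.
(0.810, 0.852)

Proportion CI:
SE = √(p̂(1-p̂)/n) = √(0.831 · 0.169 / 846) = 0.01288

z* = 1.645
Margin = z* · SE = 1.645 · 0.01288 = 0.0212

CI: 0.831 ± 0.0212 = (0.810, 0.852)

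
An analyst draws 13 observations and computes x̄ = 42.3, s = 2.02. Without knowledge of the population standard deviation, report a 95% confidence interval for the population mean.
(41.08, 43.52)

t-interval (σ unknown):
df = n - 1 = 12
t* = 2.179 for 95% confidence

Margin of error = t* · s/√n = 2.179 · 2.02/√13 = 1.22

CI: (41.08, 43.52)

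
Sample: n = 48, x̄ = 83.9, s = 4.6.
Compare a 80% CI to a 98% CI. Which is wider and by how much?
98% CI is wider by 1.47

df = 47
80% CI: t* = 1.300, (83.04, 84.76), width = 2 · t* · s/√n = 1.73
98% CI: t* = 2.408, (82.30, 85.50), width = 2 · t* · s/√n = 3.20

The 98% CI is wider by 3.20 - 1.73 = 1.47.
Higher confidence requires a wider interval.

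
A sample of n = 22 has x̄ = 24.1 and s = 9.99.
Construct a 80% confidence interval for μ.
(21.28, 26.92)

t-interval (σ unknown):
df = n - 1 = 21
t* = 1.323 for 80% confidence

Margin of error = t* · s/√n = 1.323 · 9.99/√22 = 2.82

CI: (21.28, 26.92)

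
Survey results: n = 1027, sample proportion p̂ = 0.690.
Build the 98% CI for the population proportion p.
(0.656, 0.724)

Proportion CI:
SE = √(p̂(1-p̂)/n) = √(0.690 · 0.310 / 1027) = 0.01443

z* = 2.326
Margin = z* · SE = 2.326 · 0.01443 = 0.0336

CI: 0.690 ± 0.0336 = (0.656, 0.724)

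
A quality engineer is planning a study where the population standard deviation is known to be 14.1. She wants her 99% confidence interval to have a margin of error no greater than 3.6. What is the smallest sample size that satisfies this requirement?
n ≥ 102

For margin E ≤ 3.6:
n ≥ (z* · σ / E)²
n ≥ (2.576 · 14.1 / 3.6)²
n ≥ 101.79

Minimum n = 102 (rounding up)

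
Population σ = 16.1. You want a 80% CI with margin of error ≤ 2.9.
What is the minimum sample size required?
n ≥ 51

For margin E ≤ 2.9:
n ≥ (z* · σ / E)²
n ≥ (1.282 · 16.1 / 2.9)²
n ≥ 50.66

Minimum n = 51 (rounding up)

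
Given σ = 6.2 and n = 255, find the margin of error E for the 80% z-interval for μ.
Margin of error = 0.50

Margin of error = z* · σ/√n
= 1.282 · 6.2/√255
= 1.282 · 6.2/15.9687
= 0.50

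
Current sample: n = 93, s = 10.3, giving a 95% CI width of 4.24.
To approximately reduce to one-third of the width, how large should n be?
n ≈ 837

CI width ∝ 1/√n
To reduce width by factor 3, need √n to grow by 3 → need 3² = 9 times as many samples.

Current: n = 93, width = 4.24
New: n = 837, width ≈ 1.40

Width reduced by factor of 4.24/1.40 = 3.03.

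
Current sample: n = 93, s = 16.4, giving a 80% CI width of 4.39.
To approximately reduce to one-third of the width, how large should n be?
n ≈ 837

CI width ∝ 1/√n
To reduce width by factor 3, need √n to grow by 3 → need 3² = 9 times as many samples.

Current: n = 93, width = 4.39
New: n = 837, width ≈ 1.45

Width reduced by factor of 4.39/1.45 = 3.03.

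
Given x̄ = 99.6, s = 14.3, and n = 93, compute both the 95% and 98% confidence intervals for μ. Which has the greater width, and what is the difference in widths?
98% CI is wider by 1.13

df = 92
95% CI: t* = 1.986, (96.66, 102.54), width = 2 · t* · s/√n = 5.89
98% CI: t* = 2.368, (96.09, 103.11), width = 2 · t* · s/√n = 7.02

The 98% CI is wider by 7.02 - 5.89 = 1.13.
Higher confidence requires a wider interval.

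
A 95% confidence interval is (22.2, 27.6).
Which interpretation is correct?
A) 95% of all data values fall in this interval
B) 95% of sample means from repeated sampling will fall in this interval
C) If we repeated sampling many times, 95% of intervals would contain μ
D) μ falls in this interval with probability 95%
C

A) Wrong — a CI is about the parameter μ, not individual data values.
B) Wrong — coverage applies to intervals containing μ, not to future x̄ values.
C) Correct — this is the frequentist long-run coverage interpretation.
D) Wrong — μ is fixed; the randomness lives in the interval, not in μ.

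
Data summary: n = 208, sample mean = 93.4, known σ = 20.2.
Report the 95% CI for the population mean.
(90.65, 96.15)

z-interval (σ known):
z* = 1.960 for 95% confidence

Margin of error = z* · σ/√n = 1.960 · 20.2/√208 = 2.75

CI: (93.4 - 2.75, 93.4 + 2.75) = (90.65, 96.15)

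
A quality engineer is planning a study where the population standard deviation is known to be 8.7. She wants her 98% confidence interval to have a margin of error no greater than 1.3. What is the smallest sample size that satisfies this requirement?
n ≥ 243

For margin E ≤ 1.3:
n ≥ (z* · σ / E)²
n ≥ (2.326 · 8.7 / 1.3)²
n ≥ 242.31

Minimum n = 243 (rounding up)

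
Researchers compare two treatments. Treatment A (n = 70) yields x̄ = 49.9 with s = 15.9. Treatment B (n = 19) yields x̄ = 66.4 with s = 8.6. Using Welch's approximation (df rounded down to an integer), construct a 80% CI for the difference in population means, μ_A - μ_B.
(-20.05, -12.95)

Difference: x̄₁ - x̄₂ = -16.50
SE = √(s₁²/n₁ + s₂²/n₂) = √(15.9²/70 + 8.6²/19) = 2.7394
df = 54.63 → 54 (Welch–Satterthwaite, rounded down)
t* = 1.297

CI: -16.50 ± 1.297 · 2.7394 = -16.50 ± 3.55 = (-20.05, -12.95)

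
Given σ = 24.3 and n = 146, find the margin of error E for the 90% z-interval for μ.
Margin of error = 3.31

Margin of error = z* · σ/√n
= 1.645 · 24.3/√146
= 1.645 · 24.3/12.0830
= 3.31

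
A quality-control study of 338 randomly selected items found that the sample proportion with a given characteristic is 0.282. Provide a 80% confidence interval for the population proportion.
(0.251, 0.313)

Proportion CI:
SE = √(p̂(1-p̂)/n) = √(0.282 · 0.718 / 338) = 0.02448

z* = 1.282
Margin = z* · SE = 1.282 · 0.02448 = 0.0314

CI: 0.282 ± 0.0314 = (0.251, 0.313)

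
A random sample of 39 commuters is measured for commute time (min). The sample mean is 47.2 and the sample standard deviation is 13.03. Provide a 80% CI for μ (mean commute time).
(44.48, 49.92)

t-interval (σ unknown):
df = n - 1 = 38
t* = 1.304 for 80% confidence

Margin of error = t* · s/√n = 1.304 · 13.03/√39 = 2.72

CI: (44.48, 49.92)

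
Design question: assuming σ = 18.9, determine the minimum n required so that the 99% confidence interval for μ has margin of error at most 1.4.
n ≥ 1210

For margin E ≤ 1.4:
n ≥ (z* · σ / E)²
n ≥ (2.576 · 18.9 / 1.4)²
n ≥ 1209.37

Minimum n = 1210 (rounding up)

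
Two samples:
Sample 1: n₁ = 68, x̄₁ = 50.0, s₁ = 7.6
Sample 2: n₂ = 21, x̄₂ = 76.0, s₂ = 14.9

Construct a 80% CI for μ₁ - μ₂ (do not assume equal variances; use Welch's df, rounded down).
(-30.46, -21.54)

Difference: x̄₁ - x̄₂ = -26.00
SE = √(s₁²/n₁ + s₂²/n₂) = √(7.6²/68 + 14.9²/21) = 3.3795
df = 23.30 → 23 (Welch–Satterthwaite, rounded down)
t* = 1.319

CI: -26.00 ± 1.319 · 3.3795 = -26.00 ± 4.46 = (-30.46, -21.54)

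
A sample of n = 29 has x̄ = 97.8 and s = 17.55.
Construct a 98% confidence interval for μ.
(89.76, 105.84)

t-interval (σ unknown):
df = n - 1 = 28
t* = 2.467 for 98% confidence

Margin of error = t* · s/√n = 2.467 · 17.55/√29 = 8.04

CI: (89.76, 105.84)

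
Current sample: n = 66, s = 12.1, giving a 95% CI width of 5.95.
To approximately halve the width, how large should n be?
n ≈ 264

CI width ∝ 1/√n
To reduce width by factor 2, need √n to grow by 2 → need 2² = 4 times as many samples.

Current: n = 66, width = 5.95
New: n = 264, width ≈ 2.93

Width reduced by factor of 5.95/2.93 = 2.03.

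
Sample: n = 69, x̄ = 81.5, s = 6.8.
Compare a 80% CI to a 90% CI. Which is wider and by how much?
90% CI is wider by 0.61

df = 68
80% CI: t* = 1.294, (80.44, 82.56), width = 2 · t* · s/√n = 2.12
90% CI: t* = 1.668, (80.13, 82.87), width = 2 · t* · s/√n = 2.73

The 90% CI is wider by 2.73 - 2.12 = 0.61.
Higher confidence requires a wider interval.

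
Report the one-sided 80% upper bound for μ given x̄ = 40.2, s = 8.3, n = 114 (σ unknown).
μ ≤ 40.86

Upper bound (one-sided):
t* = 0.845 (one-sided for 80%)
Upper bound = x̄ + t* · s/√n = 40.2 + 0.845 · 8.3/√114 = 40.86

We are 80% confident that μ ≤ 40.86.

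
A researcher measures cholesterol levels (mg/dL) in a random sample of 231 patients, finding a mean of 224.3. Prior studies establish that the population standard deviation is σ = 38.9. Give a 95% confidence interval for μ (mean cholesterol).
(219.28, 229.32)

z-interval (σ known):
z* = 1.960 for 95% confidence

Margin of error = z* · σ/√n = 1.960 · 38.9/√231 = 5.02

CI: (224.3 - 5.02, 224.3 + 5.02) = (219.28, 229.32)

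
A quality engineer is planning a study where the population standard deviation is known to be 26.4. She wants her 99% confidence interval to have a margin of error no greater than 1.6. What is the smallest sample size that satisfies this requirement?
n ≥ 1807

For margin E ≤ 1.6:
n ≥ (z* · σ / E)²
n ≥ (2.576 · 26.4 / 1.6)²
n ≥ 1806.59

Minimum n = 1807 (rounding up)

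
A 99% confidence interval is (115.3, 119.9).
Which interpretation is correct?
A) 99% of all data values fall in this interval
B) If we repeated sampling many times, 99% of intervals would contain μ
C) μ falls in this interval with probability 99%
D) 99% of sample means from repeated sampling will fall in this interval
B

A) Wrong — a CI is about the parameter μ, not individual data values.
B) Correct — this is the frequentist long-run coverage interpretation.
C) Wrong — μ is fixed; the randomness lives in the interval, not in μ.
D) Wrong — coverage applies to intervals containing μ, not to future x̄ values.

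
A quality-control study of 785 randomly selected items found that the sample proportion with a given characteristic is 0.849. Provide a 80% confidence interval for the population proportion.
(0.833, 0.865)

Proportion CI:
SE = √(p̂(1-p̂)/n) = √(0.849 · 0.151 / 785) = 0.01278

z* = 1.282
Margin = z* · SE = 1.282 · 0.01278 = 0.0164

CI: 0.849 ± 0.0164 = (0.833, 0.865)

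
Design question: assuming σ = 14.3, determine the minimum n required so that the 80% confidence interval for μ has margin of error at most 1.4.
n ≥ 172

For margin E ≤ 1.4:
n ≥ (z* · σ / E)²
n ≥ (1.282 · 14.3 / 1.4)²
n ≥ 171.47

Minimum n = 172 (rounding up)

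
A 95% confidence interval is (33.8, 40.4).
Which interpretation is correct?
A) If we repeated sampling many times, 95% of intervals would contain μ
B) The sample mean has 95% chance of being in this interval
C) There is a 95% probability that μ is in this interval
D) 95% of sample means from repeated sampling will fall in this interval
A

A) Correct — this is the frequentist long-run coverage interpretation.
B) Wrong — x̄ is observed and sits in the interval by construction.
C) Wrong — μ is fixed; the randomness lives in the interval, not in μ.
D) Wrong — coverage applies to intervals containing μ, not to future x̄ values.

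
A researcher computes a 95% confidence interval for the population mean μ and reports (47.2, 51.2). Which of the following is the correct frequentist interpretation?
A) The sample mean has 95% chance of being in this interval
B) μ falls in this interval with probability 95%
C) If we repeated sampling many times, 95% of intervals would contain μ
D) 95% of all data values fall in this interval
C

A) Wrong — x̄ is observed and sits in the interval by construction.
B) Wrong — μ is fixed; the randomness lives in the interval, not in μ.
C) Correct — this is the frequentist long-run coverage interpretation.
D) Wrong — a CI is about the parameter μ, not individual data values.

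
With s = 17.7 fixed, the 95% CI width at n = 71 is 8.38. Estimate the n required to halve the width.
n ≈ 284

CI width ∝ 1/√n
To reduce width by factor 2, need √n to grow by 2 → need 2² = 4 times as many samples.

Current: n = 71, width = 8.38
New: n = 284, width ≈ 4.13

Width reduced by factor of 8.38/4.13 = 2.03.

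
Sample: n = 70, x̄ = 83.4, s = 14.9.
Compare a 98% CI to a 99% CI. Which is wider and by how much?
99% CI is wider by 0.96

df = 69
98% CI: t* = 2.382, (79.16, 87.64), width = 2 · t* · s/√n = 8.48
99% CI: t* = 2.649, (78.68, 88.12), width = 2 · t* · s/√n = 9.44

The 99% CI is wider by 9.44 - 8.48 = 0.96.
Higher confidence requires a wider interval.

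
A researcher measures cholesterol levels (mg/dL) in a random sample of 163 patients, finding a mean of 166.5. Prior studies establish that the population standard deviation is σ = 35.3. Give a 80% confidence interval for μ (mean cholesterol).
(162.96, 170.04)

z-interval (σ known):
z* = 1.282 for 80% confidence

Margin of error = z* · σ/√n = 1.282 · 35.3/√163 = 3.54

CI: (166.5 - 3.54, 166.5 + 3.54) = (162.96, 170.04)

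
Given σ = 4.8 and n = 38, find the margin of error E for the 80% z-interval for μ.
Margin of error = 1.00

Margin of error = z* · σ/√n
= 1.282 · 4.8/√38
= 1.282 · 4.8/6.1644
= 1.00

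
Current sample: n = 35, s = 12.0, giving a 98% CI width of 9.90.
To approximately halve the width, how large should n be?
n ≈ 140

CI width ∝ 1/√n
To reduce width by factor 2, need √n to grow by 2 → need 2² = 4 times as many samples.

Current: n = 35, width = 9.90
New: n = 140, width ≈ 4.77

Width reduced by factor of 9.90/4.77 = 2.08.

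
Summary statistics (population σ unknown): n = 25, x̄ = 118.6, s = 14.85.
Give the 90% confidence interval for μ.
(113.52, 123.68)

t-interval (σ unknown):
df = n - 1 = 24
t* = 1.711 for 90% confidence

Margin of error = t* · s/√n = 1.711 · 14.85/√25 = 5.08

CI: (113.52, 123.68)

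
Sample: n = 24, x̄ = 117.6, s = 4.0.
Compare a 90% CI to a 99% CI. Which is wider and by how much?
99% CI is wider by 1.78

df = 23
90% CI: t* = 1.714, (116.20, 119.00), width = 2 · t* · s/√n = 2.80
99% CI: t* = 2.807, (115.31, 119.89), width = 2 · t* · s/√n = 4.58

The 99% CI is wider by 4.58 - 2.80 = 1.78.
Higher confidence requires a wider interval.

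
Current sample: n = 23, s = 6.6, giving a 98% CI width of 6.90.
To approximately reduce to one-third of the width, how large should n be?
n ≈ 207

CI width ∝ 1/√n
To reduce width by factor 3, need √n to grow by 3 → need 3² = 9 times as many samples.

Current: n = 23, width = 6.90
New: n = 207, width ≈ 2.15

Width reduced by factor of 6.90/2.15 = 3.21.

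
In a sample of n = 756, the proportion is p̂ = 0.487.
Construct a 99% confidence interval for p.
(0.440, 0.534)

Proportion CI:
SE = √(p̂(1-p̂)/n) = √(0.487 · 0.513 / 756) = 0.01818

z* = 2.576
Margin = z* · SE = 2.576 · 0.01818 = 0.0468

CI: 0.487 ± 0.0468 = (0.440, 0.534)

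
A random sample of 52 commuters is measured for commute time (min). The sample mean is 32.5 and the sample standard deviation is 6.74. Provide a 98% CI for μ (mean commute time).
(30.25, 34.75)

t-interval (σ unknown):
df = n - 1 = 51
t* = 2.402 for 98% confidence

Margin of error = t* · s/√n = 2.402 · 6.74/√52 = 2.25

CI: (30.25, 34.75)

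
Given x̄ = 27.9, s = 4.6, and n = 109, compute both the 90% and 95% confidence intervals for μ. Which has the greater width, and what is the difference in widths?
95% CI is wider by 0.29

df = 108
90% CI: t* = 1.659, (27.17, 28.63), width = 2 · t* · s/√n = 1.46
95% CI: t* = 1.982, (27.03, 28.77), width = 2 · t* · s/√n = 1.75

The 95% CI is wider by 1.75 - 1.46 = 0.29.
Higher confidence requires a wider interval.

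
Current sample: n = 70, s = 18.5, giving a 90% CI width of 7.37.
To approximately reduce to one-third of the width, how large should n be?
n ≈ 630

CI width ∝ 1/√n
To reduce width by factor 3, need √n to grow by 3 → need 3² = 9 times as many samples.

Current: n = 70, width = 7.37
New: n = 630, width ≈ 2.43

Width reduced by factor of 7.37/2.43 = 3.03.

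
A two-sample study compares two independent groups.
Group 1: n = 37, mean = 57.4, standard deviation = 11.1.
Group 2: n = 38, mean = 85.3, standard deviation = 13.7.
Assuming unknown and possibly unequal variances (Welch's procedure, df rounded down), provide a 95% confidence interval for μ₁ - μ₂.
(-33.63, -22.17)

Difference: x̄₁ - x̄₂ = -27.90
SE = √(s₁²/n₁ + s₂²/n₂) = √(11.1²/37 + 13.7²/38) = 2.8756
df = 70.69 → 70 (Welch–Satterthwaite, rounded down)
t* = 1.994

CI: -27.90 ± 1.994 · 2.8756 = -27.90 ± 5.73 = (-33.63, -22.17)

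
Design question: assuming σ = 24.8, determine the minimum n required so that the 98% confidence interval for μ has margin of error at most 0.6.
n ≥ 9244

For margin E ≤ 0.6:
n ≥ (z* · σ / E)²
n ≥ (2.326 · 24.8 / 0.6)²
n ≥ 9243.16

Minimum n = 9244 (rounding up)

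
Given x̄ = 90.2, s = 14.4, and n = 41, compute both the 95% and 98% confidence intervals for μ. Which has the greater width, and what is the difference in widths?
98% CI is wider by 1.81

df = 40
95% CI: t* = 2.021, (85.65, 94.75), width = 2 · t* · s/√n = 9.09
98% CI: t* = 2.423, (84.75, 95.65), width = 2 · t* · s/√n = 10.90

The 98% CI is wider by 10.90 - 9.09 = 1.81.
Higher confidence requires a wider interval.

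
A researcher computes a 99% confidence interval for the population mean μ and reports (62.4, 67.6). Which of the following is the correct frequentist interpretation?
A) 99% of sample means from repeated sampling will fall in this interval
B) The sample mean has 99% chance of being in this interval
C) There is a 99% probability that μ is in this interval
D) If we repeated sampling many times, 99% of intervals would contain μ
D

A) Wrong — coverage applies to intervals containing μ, not to future x̄ values.
B) Wrong — x̄ is observed and sits in the interval by construction.
C) Wrong — μ is fixed; the randomness lives in the interval, not in μ.
D) Correct — this is the frequentist long-run coverage interpretation.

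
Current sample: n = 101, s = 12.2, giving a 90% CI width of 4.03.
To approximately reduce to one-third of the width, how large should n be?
n ≈ 909

CI width ∝ 1/√n
To reduce width by factor 3, need √n to grow by 3 → need 3² = 9 times as many samples.

Current: n = 101, width = 4.03
New: n = 909, width ≈ 1.33

Width reduced by factor of 4.03/1.33 = 3.03.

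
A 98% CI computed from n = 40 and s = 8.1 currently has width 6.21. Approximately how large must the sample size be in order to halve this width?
n ≈ 160

CI width ∝ 1/√n
To reduce width by factor 2, need √n to grow by 2 → need 2² = 4 times as many samples.

Current: n = 40, width = 6.21
New: n = 160, width ≈ 3.01

Width reduced by factor of 6.21/3.01 = 2.06.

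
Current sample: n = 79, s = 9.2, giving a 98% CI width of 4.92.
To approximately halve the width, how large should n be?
n ≈ 316

CI width ∝ 1/√n
To reduce width by factor 2, need √n to grow by 2 → need 2² = 4 times as many samples.

Current: n = 79, width = 4.92
New: n = 316, width ≈ 2.42

Width reduced by factor of 4.92/2.42 = 2.03.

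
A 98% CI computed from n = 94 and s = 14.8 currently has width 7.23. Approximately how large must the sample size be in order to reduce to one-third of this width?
n ≈ 846

CI width ∝ 1/√n
To reduce width by factor 3, need √n to grow by 3 → need 3² = 9 times as many samples.

Current: n = 94, width = 7.23
New: n = 846, width ≈ 2.37

Width reduced by factor of 7.23/2.37 = 3.05.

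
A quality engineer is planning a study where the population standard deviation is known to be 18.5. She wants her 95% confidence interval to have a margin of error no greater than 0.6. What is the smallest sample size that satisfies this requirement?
n ≥ 3653

For margin E ≤ 0.6:
n ≥ (z* · σ / E)²
n ≥ (1.960 · 18.5 / 0.6)²
n ≥ 3652.19

Minimum n = 3653 (rounding up)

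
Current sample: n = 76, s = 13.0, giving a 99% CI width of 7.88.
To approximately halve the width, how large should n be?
n ≈ 304

CI width ∝ 1/√n
To reduce width by factor 2, need √n to grow by 2 → need 2² = 4 times as many samples.

Current: n = 76, width = 7.88
New: n = 304, width ≈ 3.87

Width reduced by factor of 7.88/3.87 = 2.04.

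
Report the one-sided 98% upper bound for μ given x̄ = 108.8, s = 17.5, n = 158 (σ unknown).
μ ≤ 111.68

Upper bound (one-sided):
t* = 2.071 (one-sided for 98%)
Upper bound = x̄ + t* · s/√n = 108.8 + 2.071 · 17.5/√158 = 111.68

We are 98% confident that μ ≤ 111.68.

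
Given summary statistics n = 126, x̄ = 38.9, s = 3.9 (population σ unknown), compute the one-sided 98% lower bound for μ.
μ ≥ 38.18

Lower bound (one-sided):
t* = 2.075 (one-sided for 98%)
Lower bound = x̄ - t* · s/√n = 38.9 - 2.075 · 3.9/√126 = 38.18

We are 98% confident that μ ≥ 38.18.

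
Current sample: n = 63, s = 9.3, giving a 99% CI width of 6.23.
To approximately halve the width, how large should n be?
n ≈ 252

CI width ∝ 1/√n
To reduce width by factor 2, need √n to grow by 2 → need 2² = 4 times as many samples.

Current: n = 63, width = 6.23
New: n = 252, width ≈ 3.04

Width reduced by factor of 6.23/3.04 = 2.05.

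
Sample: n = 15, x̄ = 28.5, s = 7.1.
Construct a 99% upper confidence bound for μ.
μ ≤ 33.31

Upper bound (one-sided):
t* = 2.624 (one-sided for 99%)
Upper bound = x̄ + t* · s/√n = 28.5 + 2.624 · 7.1/√15 = 33.31

We are 99% confident that μ ≤ 33.31.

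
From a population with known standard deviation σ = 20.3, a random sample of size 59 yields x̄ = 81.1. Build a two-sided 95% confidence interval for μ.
(75.92, 86.28)

z-interval (σ known):
z* = 1.960 for 95% confidence

Margin of error = z* · σ/√n = 1.960 · 20.3/√59 = 5.18

CI: (81.1 - 5.18, 81.1 + 5.18) = (75.92, 86.28)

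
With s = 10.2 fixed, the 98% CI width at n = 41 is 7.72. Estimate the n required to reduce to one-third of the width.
n ≈ 369

CI width ∝ 1/√n
To reduce width by factor 3, need √n to grow by 3 → need 3² = 9 times as many samples.

Current: n = 41, width = 7.72
New: n = 369, width ≈ 2.48

Width reduced by factor of 7.72/2.48 = 3.11.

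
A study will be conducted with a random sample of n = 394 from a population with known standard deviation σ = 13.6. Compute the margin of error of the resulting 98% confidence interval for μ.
Margin of error = 1.59

Margin of error = z* · σ/√n
= 2.326 · 13.6/√394
= 2.326 · 13.6/19.8494
= 1.59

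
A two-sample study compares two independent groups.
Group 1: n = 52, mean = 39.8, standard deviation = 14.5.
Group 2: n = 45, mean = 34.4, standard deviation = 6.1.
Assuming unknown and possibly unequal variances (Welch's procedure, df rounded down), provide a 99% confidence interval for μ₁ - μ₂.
(-0.44, 11.24)

Difference: x̄₁ - x̄₂ = 5.40
SE = √(s₁²/n₁ + s₂²/n₂) = √(14.5²/52 + 6.1²/45) = 2.2068
df = 70.57 → 70 (Welch–Satterthwaite, rounded down)
t* = 2.648

CI: 5.40 ± 2.648 · 2.2068 = 5.40 ± 5.84 = (-0.44, 11.24)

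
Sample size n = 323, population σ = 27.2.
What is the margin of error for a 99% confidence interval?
Margin of error = 3.90

Margin of error = z* · σ/√n
= 2.576 · 27.2/√323
= 2.576 · 27.2/17.9722
= 3.90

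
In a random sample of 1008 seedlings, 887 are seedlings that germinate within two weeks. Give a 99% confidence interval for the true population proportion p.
(0.854, 0.906)

Proportion CI:
p̂ = 887/1008 = 0.87996
SE = √(p̂(1-p̂)/n) = √(0.87996 · 0.12004 / 1008) = 0.01024

z* = 2.576
Margin = z* · SE = 2.576 · 0.01024 = 0.0264

CI: 0.87996 ± 0.0264 = (0.854, 0.906)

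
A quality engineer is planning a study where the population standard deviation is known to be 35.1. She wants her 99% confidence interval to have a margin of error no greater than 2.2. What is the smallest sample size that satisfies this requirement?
n ≥ 1690

For margin E ≤ 2.2:
n ≥ (z* · σ / E)²
n ≥ (2.576 · 35.1 / 2.2)²
n ≥ 1689.12

Minimum n = 1690 (rounding up)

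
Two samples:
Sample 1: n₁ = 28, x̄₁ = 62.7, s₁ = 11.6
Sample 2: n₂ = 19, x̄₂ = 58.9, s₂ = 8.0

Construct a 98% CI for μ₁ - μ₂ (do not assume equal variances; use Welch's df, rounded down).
(-3.10, 10.70)

Difference: x̄₁ - x̄₂ = 3.80
SE = √(s₁²/n₁ + s₂²/n₂) = √(11.6²/28 + 8.0²/19) = 2.8590
df = 44.97 → 44 (Welch–Satterthwaite, rounded down)
t* = 2.414

CI: 3.80 ± 2.414 · 2.8590 = 3.80 ± 6.90 = (-3.10, 10.70)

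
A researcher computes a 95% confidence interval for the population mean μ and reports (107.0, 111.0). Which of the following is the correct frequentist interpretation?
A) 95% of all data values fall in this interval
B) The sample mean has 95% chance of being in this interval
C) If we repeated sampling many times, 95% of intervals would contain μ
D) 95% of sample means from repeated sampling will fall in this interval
C

A) Wrong — a CI is about the parameter μ, not individual data values.
B) Wrong — x̄ is observed and sits in the interval by construction.
C) Correct — this is the frequentist long-run coverage interpretation.
D) Wrong — coverage applies to intervals containing μ, not to future x̄ values.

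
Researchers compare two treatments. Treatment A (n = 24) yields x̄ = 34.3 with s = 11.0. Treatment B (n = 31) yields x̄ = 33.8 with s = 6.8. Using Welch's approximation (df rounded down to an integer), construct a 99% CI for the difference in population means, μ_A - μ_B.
(-6.45, 7.45)

Difference: x̄₁ - x̄₂ = 0.50
SE = √(s₁²/n₁ + s₂²/n₂) = √(11.0²/24 + 6.8²/31) = 2.5560
df = 36.19 → 36 (Welch–Satterthwaite, rounded down)
t* = 2.719

CI: 0.50 ± 2.719 · 2.5560 = 0.50 ± 6.95 = (-6.45, 7.45)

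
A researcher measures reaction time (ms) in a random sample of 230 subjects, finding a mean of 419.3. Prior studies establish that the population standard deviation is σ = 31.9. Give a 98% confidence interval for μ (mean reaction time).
(414.41, 424.19)

z-interval (σ known):
z* = 2.326 for 98% confidence

Margin of error = z* · σ/√n = 2.326 · 31.9/√230 = 4.89

CI: (419.3 - 4.89, 419.3 + 4.89) = (414.41, 424.19)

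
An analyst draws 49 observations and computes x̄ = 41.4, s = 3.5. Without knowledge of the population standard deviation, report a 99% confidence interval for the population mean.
(40.06, 42.74)

t-interval (σ unknown):
df = n - 1 = 48
t* = 2.682 for 99% confidence

Margin of error = t* · s/√n = 2.682 · 3.5/√49 = 1.34

CI: (40.06, 42.74)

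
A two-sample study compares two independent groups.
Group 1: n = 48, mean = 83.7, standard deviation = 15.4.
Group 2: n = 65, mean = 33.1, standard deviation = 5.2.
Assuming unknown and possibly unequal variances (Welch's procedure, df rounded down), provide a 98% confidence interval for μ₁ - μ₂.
(45.05, 56.15)

Difference: x̄₁ - x̄₂ = 50.60
SE = √(s₁²/n₁ + s₂²/n₂) = √(15.4²/48 + 5.2²/65) = 2.3145
df = 54.96 → 54 (Welch–Satterthwaite, rounded down)
t* = 2.397

CI: 50.60 ± 2.397 · 2.3145 = 50.60 ± 5.55 = (45.05, 56.15)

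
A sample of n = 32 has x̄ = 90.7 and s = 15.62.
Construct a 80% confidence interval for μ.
(87.09, 94.31)

t-interval (σ unknown):
df = n - 1 = 31
t* = 1.309 for 80% confidence

Margin of error = t* · s/√n = 1.309 · 15.62/√32 = 3.61

CI: (87.09, 94.31)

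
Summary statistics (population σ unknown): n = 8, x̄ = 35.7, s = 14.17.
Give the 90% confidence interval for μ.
(26.21, 45.19)

t-interval (σ unknown):
df = n - 1 = 7
t* = 1.895 for 90% confidence

Margin of error = t* · s/√n = 1.895 · 14.17/√8 = 9.49

CI: (26.21, 45.19)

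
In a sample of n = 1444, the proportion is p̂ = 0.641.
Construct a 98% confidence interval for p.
(0.612, 0.670)

Proportion CI:
SE = √(p̂(1-p̂)/n) = √(0.641 · 0.359 / 1444) = 0.01262

z* = 2.326
Margin = z* · SE = 2.326 · 0.01262 = 0.0294

CI: 0.641 ± 0.0294 = (0.612, 0.670)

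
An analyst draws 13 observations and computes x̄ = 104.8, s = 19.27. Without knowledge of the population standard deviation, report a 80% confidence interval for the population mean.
(97.55, 112.05)

t-interval (σ unknown):
df = n - 1 = 12
t* = 1.356 for 80% confidence

Margin of error = t* · s/√n = 1.356 · 19.27/√13 = 7.25

CI: (97.55, 112.05)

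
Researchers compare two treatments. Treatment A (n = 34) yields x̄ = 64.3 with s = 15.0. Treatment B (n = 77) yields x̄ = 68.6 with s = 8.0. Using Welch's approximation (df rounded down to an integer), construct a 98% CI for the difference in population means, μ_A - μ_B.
(-10.91, 2.31)

Difference: x̄₁ - x̄₂ = -4.30
SE = √(s₁²/n₁ + s₂²/n₂) = √(15.0²/34 + 8.0²/77) = 2.7293
df = 41.53 → 41 (Welch–Satterthwaite, rounded down)
t* = 2.421

CI: -4.30 ± 2.421 · 2.7293 = -4.30 ± 6.61 = (-10.91, 2.31)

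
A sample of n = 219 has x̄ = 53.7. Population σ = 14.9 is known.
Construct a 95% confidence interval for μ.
(51.73, 55.67)

z-interval (σ known):
z* = 1.960 for 95% confidence

Margin of error = z* · σ/√n = 1.960 · 14.9/√219 = 1.97

CI: (53.7 - 1.97, 53.7 + 1.97) = (51.73, 55.67)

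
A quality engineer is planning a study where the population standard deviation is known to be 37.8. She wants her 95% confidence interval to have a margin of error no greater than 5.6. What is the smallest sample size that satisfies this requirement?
n ≥ 176

For margin E ≤ 5.6:
n ≥ (z* · σ / E)²
n ≥ (1.960 · 37.8 / 5.6)²
n ≥ 175.03

Minimum n = 176 (rounding up)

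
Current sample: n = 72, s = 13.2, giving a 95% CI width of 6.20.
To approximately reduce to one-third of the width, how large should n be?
n ≈ 648

CI width ∝ 1/√n
To reduce width by factor 3, need √n to grow by 3 → need 3² = 9 times as many samples.

Current: n = 72, width = 6.20
New: n = 648, width ≈ 2.04

Width reduced by factor of 6.20/2.04 = 3.04.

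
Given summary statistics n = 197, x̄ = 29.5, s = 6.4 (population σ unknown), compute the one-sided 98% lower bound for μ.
μ ≥ 28.56

Lower bound (one-sided):
t* = 2.068 (one-sided for 98%)
Lower bound = x̄ - t* · s/√n = 29.5 - 2.068 · 6.4/√197 = 28.56

We are 98% confident that μ ≥ 28.56.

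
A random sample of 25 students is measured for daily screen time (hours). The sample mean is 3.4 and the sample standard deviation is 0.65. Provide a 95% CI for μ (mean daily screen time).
(3.13, 3.67)

t-interval (σ unknown):
df = n - 1 = 24
t* = 2.064 for 95% confidence

Margin of error = t* · s/√n = 2.064 · 0.65/√25 = 0.27

CI: (3.13, 3.67)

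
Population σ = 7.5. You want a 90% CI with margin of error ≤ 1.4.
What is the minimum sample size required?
n ≥ 78

For margin E ≤ 1.4:
n ≥ (z* · σ / E)²
n ≥ (1.645 · 7.5 / 1.4)²
n ≥ 77.66

Minimum n = 78 (rounding up)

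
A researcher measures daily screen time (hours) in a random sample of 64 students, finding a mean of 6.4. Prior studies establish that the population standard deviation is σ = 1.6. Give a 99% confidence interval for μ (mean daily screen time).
(5.88, 6.92)

z-interval (σ known):
z* = 2.576 for 99% confidence

Margin of error = z* · σ/√n = 2.576 · 1.6/√64 = 0.52

CI: (6.4 - 0.52, 6.4 + 0.52) = (5.88, 6.92)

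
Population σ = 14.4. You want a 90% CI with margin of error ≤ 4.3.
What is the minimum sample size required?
n ≥ 31

For margin E ≤ 4.3:
n ≥ (z* · σ / E)²
n ≥ (1.645 · 14.4 / 4.3)²
n ≥ 30.35

Minimum n = 31 (rounding up)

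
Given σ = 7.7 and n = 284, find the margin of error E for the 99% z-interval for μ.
Margin of error = 1.18

Margin of error = z* · σ/√n
= 2.576 · 7.7/√284
= 2.576 · 7.7/16.8523
= 1.18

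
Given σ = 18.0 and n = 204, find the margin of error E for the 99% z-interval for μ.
Margin of error = 3.25

Margin of error = z* · σ/√n
= 2.576 · 18.0/√204
= 2.576 · 18.0/14.2829
= 3.25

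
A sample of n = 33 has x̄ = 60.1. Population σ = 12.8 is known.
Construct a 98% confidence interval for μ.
(54.92, 65.28)

z-interval (σ known):
z* = 2.326 for 98% confidence

Margin of error = z* · σ/√n = 2.326 · 12.8/√33 = 5.18

CI: (60.1 - 5.18, 60.1 + 5.18) = (54.92, 65.28)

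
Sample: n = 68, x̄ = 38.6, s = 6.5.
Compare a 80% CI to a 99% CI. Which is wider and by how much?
99% CI is wider by 2.14

df = 67
80% CI: t* = 1.294, (37.58, 39.62), width = 2 · t* · s/√n = 2.04
99% CI: t* = 2.651, (36.51, 40.69), width = 2 · t* · s/√n = 4.18

The 99% CI is wider by 4.18 - 2.04 = 2.14.
Higher confidence requires a wider interval.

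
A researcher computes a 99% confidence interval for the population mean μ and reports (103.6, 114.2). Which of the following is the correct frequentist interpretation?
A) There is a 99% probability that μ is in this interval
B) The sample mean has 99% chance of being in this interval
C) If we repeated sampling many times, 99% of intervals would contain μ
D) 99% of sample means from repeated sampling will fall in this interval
C

A) Wrong — μ is fixed; the randomness lives in the interval, not in μ.
B) Wrong — x̄ is observed and sits in the interval by construction.
C) Correct — this is the frequentist long-run coverage interpretation.
D) Wrong — coverage applies to intervals containing μ, not to future x̄ values.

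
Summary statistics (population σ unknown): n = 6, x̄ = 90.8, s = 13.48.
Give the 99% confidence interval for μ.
(68.61, 112.99)

t-interval (σ unknown):
df = n - 1 = 5
t* = 4.032 for 99% confidence

Margin of error = t* · s/√n = 4.032 · 13.48/√6 = 22.19

CI: (68.61, 112.99)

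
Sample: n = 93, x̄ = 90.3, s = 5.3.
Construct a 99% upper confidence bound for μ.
μ ≤ 91.60

Upper bound (one-sided):
t* = 2.368 (one-sided for 99%)
Upper bound = x̄ + t* · s/√n = 90.3 + 2.368 · 5.3/√93 = 91.60

We are 99% confident that μ ≤ 91.60.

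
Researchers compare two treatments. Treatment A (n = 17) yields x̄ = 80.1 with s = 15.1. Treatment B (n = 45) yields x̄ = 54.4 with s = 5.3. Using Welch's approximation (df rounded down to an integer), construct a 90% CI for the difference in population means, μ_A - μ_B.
(19.18, 32.22)

Difference: x̄₁ - x̄₂ = 25.70
SE = √(s₁²/n₁ + s₂²/n₂) = √(15.1²/17 + 5.3²/45) = 3.7465
df = 17.51 → 17 (Welch–Satterthwaite, rounded down)
t* = 1.740

CI: 25.70 ± 1.740 · 3.7465 = 25.70 ± 6.52 = (19.18, 32.22)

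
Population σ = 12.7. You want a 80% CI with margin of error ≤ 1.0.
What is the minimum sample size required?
n ≥ 266

For margin E ≤ 1.0:
n ≥ (z* · σ / E)²
n ≥ (1.282 · 12.7 / 1.0)²
n ≥ 265.08

Minimum n = 266 (rounding up)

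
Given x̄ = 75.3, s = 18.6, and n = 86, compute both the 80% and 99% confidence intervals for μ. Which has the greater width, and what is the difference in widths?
99% CI is wider by 5.39

df = 85
80% CI: t* = 1.292, (72.71, 77.89), width = 2 · t* · s/√n = 5.18
99% CI: t* = 2.635, (70.02, 80.58), width = 2 · t* · s/√n = 10.57

The 99% CI is wider by 10.57 - 5.18 = 5.39.
Higher confidence requires a wider interval.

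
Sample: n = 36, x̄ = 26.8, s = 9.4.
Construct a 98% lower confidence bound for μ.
μ ≥ 23.46

Lower bound (one-sided):
t* = 2.133 (one-sided for 98%)
Lower bound = x̄ - t* · s/√n = 26.8 - 2.133 · 9.4/√36 = 23.46

We are 98% confident that μ ≥ 23.46.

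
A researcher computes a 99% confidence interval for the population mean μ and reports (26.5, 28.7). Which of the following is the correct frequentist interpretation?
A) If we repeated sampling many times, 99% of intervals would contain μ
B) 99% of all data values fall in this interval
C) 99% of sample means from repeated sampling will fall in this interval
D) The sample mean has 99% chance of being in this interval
A

A) Correct — this is the frequentist long-run coverage interpretation.
B) Wrong — a CI is about the parameter μ, not individual data values.
C) Wrong — coverage applies to intervals containing μ, not to future x̄ values.
D) Wrong — x̄ is observed and sits in the interval by construction.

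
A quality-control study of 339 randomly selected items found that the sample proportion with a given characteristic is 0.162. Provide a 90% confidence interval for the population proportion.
(0.129, 0.195)

Proportion CI:
SE = √(p̂(1-p̂)/n) = √(0.162 · 0.838 / 339) = 0.02001

z* = 1.645
Margin = z* · SE = 1.645 · 0.02001 = 0.0329

CI: 0.162 ± 0.0329 = (0.129, 0.195)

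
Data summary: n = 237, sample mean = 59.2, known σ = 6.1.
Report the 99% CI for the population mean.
(58.18, 60.22)

z-interval (σ known):
z* = 2.576 for 99% confidence

Margin of error = z* · σ/√n = 2.576 · 6.1/√237 = 1.02

CI: (59.2 - 1.02, 59.2 + 1.02) = (58.18, 60.22)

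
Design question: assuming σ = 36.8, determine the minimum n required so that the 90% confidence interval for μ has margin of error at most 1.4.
n ≥ 1870

For margin E ≤ 1.4:
n ≥ (z* · σ / E)²
n ≥ (1.645 · 36.8 / 1.4)²
n ≥ 1869.70

Minimum n = 1870 (rounding up)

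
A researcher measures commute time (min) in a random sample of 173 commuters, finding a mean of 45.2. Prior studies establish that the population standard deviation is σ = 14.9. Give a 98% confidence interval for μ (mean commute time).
(42.57, 47.83)

z-interval (σ known):
z* = 2.326 for 98% confidence

Margin of error = z* · σ/√n = 2.326 · 14.9/√173 = 2.63

CI: (45.2 - 2.63, 45.2 + 2.63) = (42.57, 47.83)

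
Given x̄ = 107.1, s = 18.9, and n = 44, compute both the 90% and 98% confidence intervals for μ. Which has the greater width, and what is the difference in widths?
98% CI is wider by 4.19

df = 43
90% CI: t* = 1.681, (102.31, 111.89), width = 2 · t* · s/√n = 9.58
98% CI: t* = 2.416, (100.22, 113.98), width = 2 · t* · s/√n = 13.77

The 98% CI is wider by 13.77 - 9.58 = 4.19.
Higher confidence requires a wider interval.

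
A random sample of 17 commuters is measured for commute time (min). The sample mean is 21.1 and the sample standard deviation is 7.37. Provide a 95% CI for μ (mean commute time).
(17.31, 24.89)

t-interval (σ unknown):
df = n - 1 = 16
t* = 2.120 for 95% confidence

Margin of error = t* · s/√n = 2.120 · 7.37/√17 = 3.79

CI: (17.31, 24.89)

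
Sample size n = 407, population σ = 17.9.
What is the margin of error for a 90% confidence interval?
Margin of error = 1.46

Margin of error = z* · σ/√n
= 1.645 · 17.9/√407
= 1.645 · 17.9/20.1742
= 1.46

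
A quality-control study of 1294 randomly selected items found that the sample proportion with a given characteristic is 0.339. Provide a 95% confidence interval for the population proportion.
(0.313, 0.365)

Proportion CI:
SE = √(p̂(1-p̂)/n) = √(0.339 · 0.661 / 1294) = 0.01316

z* = 1.960
Margin = z* · SE = 1.960 · 0.01316 = 0.0258

CI: 0.339 ± 0.0258 = (0.313, 0.365)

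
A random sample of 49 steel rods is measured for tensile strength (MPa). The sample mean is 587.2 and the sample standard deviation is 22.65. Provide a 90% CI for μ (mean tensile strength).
(581.77, 592.63)

t-interval (σ unknown):
df = n - 1 = 48
t* = 1.677 for 90% confidence

Margin of error = t* · s/√n = 1.677 · 22.65/√49 = 5.43

CI: (581.77, 592.63)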